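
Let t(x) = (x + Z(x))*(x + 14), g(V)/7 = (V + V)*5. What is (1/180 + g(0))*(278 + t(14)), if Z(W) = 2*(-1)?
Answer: 307/90 ≈ 3.4111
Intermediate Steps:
Z(W) = -2
g(V) = 70*V (g(V) = 7*((V + V)*5) = 7*((2*V)*5) = 7*(10*V) = 70*V)
t(x) = (-2 + x)*(14 + x) (t(x) = (x - 2)*(x + 14) = (-2 + x)*(14 + x))
(1/180 + g(0))*(278 + t(14)) = (1/180 + 70*0)*(278 + (-28 + 14² + 12*14)) = (1/180 + 0)*(278 + (-28 + 196 + 168)) = (278 + 336)/180 = (1/180)*614 = 307/90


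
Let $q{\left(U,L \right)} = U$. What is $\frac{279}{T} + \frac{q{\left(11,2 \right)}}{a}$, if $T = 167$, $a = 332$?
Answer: $\frac{94465}{55444} \approx 1.7038$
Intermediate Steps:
$\frac{279}{T} + \frac{q{\left(11,2 \right)}}{a} = \frac{279}{167} + \frac{11}{332} = \frac{94465}{55444}$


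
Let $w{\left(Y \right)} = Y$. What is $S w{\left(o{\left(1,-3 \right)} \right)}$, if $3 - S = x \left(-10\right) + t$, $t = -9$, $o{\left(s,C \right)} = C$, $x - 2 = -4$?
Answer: $24$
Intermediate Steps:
$x = -2$ ($x = 2 - 4 = -2$)
$S = -8$ ($S = 3 - \left(\left(-2\right) \left(-10\right) - 9\right) = 3 - \left(20 - 9\right) = 3 - 11 = -8$)
$S w{\left(o{\left(1,-3 \right)} \right)} = \left(-8\right) \left(-3\right) = 24$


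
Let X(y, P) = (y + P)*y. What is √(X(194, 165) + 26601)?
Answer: √96247 ≈ 310.24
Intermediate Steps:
X(y, P) = y*(P + y) (X(y, P) = (P + y)*y = y*(P + y))
√(X(194, 165) + 26601) = √(194*(165 + 194) + 26601) = √(194*359 + 26601) = √(69646 + 26601) = √96247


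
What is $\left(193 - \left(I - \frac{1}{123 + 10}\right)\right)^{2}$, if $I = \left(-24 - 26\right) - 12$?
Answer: $\frac{1150295056}{17689} \approx 65029.0$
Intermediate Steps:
$I = -62$ ($I = -50 - 12 = -62$)
$\left(193 - \left(I - \frac{1}{123 + 10}\right)\right)^{2} = \left(193 + \left(\frac{1}{123 + 10} - -62\right)\right)^{2} = \left(193 + \left(\frac{1}{133} + 62\right)\right)^{2} = \left(193 + \frac{8247}{133}\right)^{2} = \left(\frac{33916}{133}\right)^{2} = \frac{1150295056}{17689}$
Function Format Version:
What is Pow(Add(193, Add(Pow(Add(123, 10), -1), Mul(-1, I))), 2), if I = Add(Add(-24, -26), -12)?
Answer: Rational(1150295056, 17689) ≈ 65029.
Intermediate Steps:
I = -62 (I = Add(-50, -12) = -62)
Pow(Add(193, Add(Pow(Add(123, 10), -1), Mul(-1, I))), 2) = Pow(Add(193, Add(Pow(Add(123, 10), -1), Mul(-1, -62))), 2) = Pow(Add(193, Add(Pow(133, -1), 62)), 2) = Pow(Add(193, Add(Rational(1, 133), 62)), 2) = Pow(Add(193, Rational(8247, 133)), 2) = Pow(Rational(33916, 133), 2) = Rational(1150295056, 17689)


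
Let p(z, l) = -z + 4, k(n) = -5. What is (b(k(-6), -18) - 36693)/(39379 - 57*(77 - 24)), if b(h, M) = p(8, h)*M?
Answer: -36621/36358 ≈ -1.0072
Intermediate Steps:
p(z, l) = 4 - z
b(h, M) = -4*M (b(h, M) = (4 - 1*8)*M = (4 - 8)*M = -4*M)
(b(k(-6), -18) - 36693)/(39379 - 57*(77 - 24)) = (-4*(-18) - 36693)/(39379 - 57*(77 - 24)) = (72 - 36693)/(39379 - 57*53) = -36621/(39379 - 3021) = -36621/36358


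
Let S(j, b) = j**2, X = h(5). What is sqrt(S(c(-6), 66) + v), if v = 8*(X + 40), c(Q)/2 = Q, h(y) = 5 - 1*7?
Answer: 8*sqrt(7) ≈ 21.166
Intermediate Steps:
h(y) = -2 (h(y) = 5 - 7 = -2)
X = -2
c(Q) = 2*Q
v = 304 (v = 8*(-2 + 40) = 8*38 = 304)
sqrt(S(c(-6), 66) + v) = sqrt((2*(-6))**2 + 304) = sqrt((-12)**2 + 304) = sqrt(144 + 304) = sqrt(448) = 8*sqrt(7)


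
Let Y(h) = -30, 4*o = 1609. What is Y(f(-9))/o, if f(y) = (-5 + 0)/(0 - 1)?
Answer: -120/1609 ≈ -0.074580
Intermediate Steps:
f(y) = 5 (f(y) = -5/(-1) = -5*(-1) = 5)
o = 1609/4 (o = (¼)*1609 = 1609/4 ≈ 402.25)
Y(f(-9))/o = -30/1609/4 = -30*4/1609 = -120/1609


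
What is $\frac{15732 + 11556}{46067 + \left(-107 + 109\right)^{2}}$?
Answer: $\frac{3032}{5119} \approx 0.5923$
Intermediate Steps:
$\frac{15732 + 11556}{46067 + \left(-107 + 109\right)^{2}} = \frac{27288}{46067 + 2^{2}} = \frac{27288}{46067 + 4} = \frac{27288}{46071} = 27288 \cdot \frac{1}{46071} = \frac{3032}{5119}$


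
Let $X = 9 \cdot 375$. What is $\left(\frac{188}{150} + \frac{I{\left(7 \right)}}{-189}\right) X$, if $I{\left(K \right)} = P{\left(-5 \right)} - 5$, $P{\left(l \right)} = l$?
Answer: $\frac{30860}{7} \approx 4408.6$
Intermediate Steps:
$X = 3375$
$I{\left(K \right)} = -10$ ($I{\left(K \right)} = -5 - 5 = -10$)
$\left(\frac{188}{150} + \frac{I{\left(7 \right)}}{-189}\right) X = \left(\frac{188}{150} - \frac{10}{-189}\right) 3375 = \left(188 \cdot \frac{1}{150} - - \frac{10}{189}\right) 3375 = \left(\frac{94}{75} + \frac{10}{189}\right) 3375 = \frac{6172}{4725} \cdot 3375 = \frac{30860}{7}$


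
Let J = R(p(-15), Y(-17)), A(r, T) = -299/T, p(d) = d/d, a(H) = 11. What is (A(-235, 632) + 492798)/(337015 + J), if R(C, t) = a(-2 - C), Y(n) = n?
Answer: 311448037/213000432 ≈ 1.4622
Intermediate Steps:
p(d) = 1
R(C, t) = 11
J = 11
(A(-235, 632) + 492798)/(337015 + J) = (-299/632 + 492798)/(337015 + 11) = (-299*1/632 + 492798)/337026 = (-299/632 + 492798)*(1/337026) = (311448037/632)*(1/337026) = 311448037/213000432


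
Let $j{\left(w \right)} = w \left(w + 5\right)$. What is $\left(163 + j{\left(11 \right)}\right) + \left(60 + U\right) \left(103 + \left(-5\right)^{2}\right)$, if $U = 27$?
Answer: $11475$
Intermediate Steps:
$j{\left(w \right)} = w \left(5 + w\right)$
$\left(163 + j{\left(11 \right)}\right) + \left(60 + U\right) \left(103 + \left(-5\right)^{2}\right) = \left(163 + 11 \left(5 + 11\right)\right) + \left(60 + 27\right) \left(103 + \left(-5\right)^{2}\right) = \left(163 + 11 \cdot 16\right) + 87 \left(103 + 25\right) = \left(163 + 176\right) + 87 \cdot 128 = 339 + 11136 = 11475$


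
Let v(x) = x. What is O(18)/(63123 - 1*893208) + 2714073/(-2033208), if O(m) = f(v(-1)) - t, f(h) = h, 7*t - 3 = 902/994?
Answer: -870874149187403/652403519407080 ≈ -1.3349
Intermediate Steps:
t = 1942/3479 (t = 3/7 + (902/994)/7 = 3/7 + (902*(1/994))/7 = 3/7 + (⅐)*(451/497) = 3/7 + 451/3479 = 1942/3479 ≈ 0.55821)
O(m) = -5421/3479 (O(m) = -1 - 1*1942/3479 = -1 - 1942/3479 = -5421/3479)
O(18)/(63123 - 1*893208) + 2714073/(-2033208) = -5421/(3479*(63123 - 1*893208)) + 2714073/(-2033208) = -5421/(3479*(63123 - 893208)) + 2714073*(-1/2033208) = -5421/3479/(-830085) - 904691/677736 = -5421/3479*(-1/830085) - 904691/677736 = 1807/962621905 - 904691/677736 = -870874149187403/652403519407080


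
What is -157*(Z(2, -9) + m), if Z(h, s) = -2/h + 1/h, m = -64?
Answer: 20253/2 ≈ 10127.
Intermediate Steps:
Z(h, s) = -1/h (Z(h, s) = -2/h + 1/h = -1/h)
-157*(Z(2, -9) + m) = -157*(-1/2 - 64) = -157*(-1*½ - 64) = -157*(-½ - 64) = -157*(-129/2) = 20253/2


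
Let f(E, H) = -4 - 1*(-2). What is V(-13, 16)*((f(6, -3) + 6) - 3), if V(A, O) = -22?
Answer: -22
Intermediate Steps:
f(E, H) = -2 (f(E, H) = -4 + 2 = -2)
V(-13, 16)*((f(6, -3) + 6) - 3) = -22*((-2 + 6) - 3) = -22*(4 - 3) = -22*1 = -22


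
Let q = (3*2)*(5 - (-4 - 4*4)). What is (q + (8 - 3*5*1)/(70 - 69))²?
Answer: 20449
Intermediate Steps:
q = 150 (q = 6*(5 - (-4 - 16)) = 6*(5 - 1*(-20)) = 6*(5 + 20) = 6*25 = 150)
(q + (8 - 3*5*1)/(70 - 69))² = (150 + (8 - 3*5*1)/(70 - 69))² = (150 + (8 - 15*1)/1)² = (150 + (8 - 15)*1)² = (150 - 7*1)² = (150 - 7)² = 143² = 20449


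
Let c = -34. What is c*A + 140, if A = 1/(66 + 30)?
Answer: 6703/48 ≈ 139.65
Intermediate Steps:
A = 1/96 ≈ 0.010417
c*A + 140 = -34*1/96 + 140 = -17/48 + 140 = 6703/48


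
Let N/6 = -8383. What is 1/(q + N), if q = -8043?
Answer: -1/58341 ≈ -1.7141e-5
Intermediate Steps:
N = -50298 (N = 6*(-8383) = -50298)
1/(q + N) = 1/(-8043 - 50298) = 1/(-58341) = -1/58341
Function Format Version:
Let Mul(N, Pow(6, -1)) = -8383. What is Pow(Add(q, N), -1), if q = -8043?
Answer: Rational(-1, 58341) ≈ -1.7141e-5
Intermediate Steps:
N = -50298 (N = Mul(6, -8383) = -50298)
Pow(Add(q, N), -1) = Pow(Add(-8043, -50298), -1) = Pow(-58341, -1) = Rational(-1, 58341)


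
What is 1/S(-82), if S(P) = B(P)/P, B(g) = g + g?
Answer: 1/2 ≈ 0.50000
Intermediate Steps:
B(g) = 2*g
S(P) = 2 (S(P) = (2*P)/P = 2)
1/S(-82) = 1/2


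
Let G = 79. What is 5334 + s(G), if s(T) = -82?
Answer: 5252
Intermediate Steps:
5334 + s(G) = 5334 - 82 = 5252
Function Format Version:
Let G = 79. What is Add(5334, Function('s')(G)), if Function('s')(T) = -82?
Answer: 5252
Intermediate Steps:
Add(5334, Function('s')(G)) = Add(5334, -82) = 5252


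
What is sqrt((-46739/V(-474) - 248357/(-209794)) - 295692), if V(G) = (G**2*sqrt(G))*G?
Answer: sqrt(-164239395649787585648093976 - 514287006284051*I*sqrt(474))/23567838372 ≈ 1.8536e-8 - 543.77*I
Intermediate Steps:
V(G) = G**(7/2) (V(G) = G**(5/2)*G = G**(7/2))
sqrt((-46739/V(-474) - 248357/(-209794)) - 295692) = sqrt((-46739*I*sqrt(474)/50479304976 - 248357/(-209794)) - 295692) = sqrt((-46739*I*sqrt(474)/50479304976 - 248357*(-1/209794)) - 295692) = sqrt((-46739*I*sqrt(474)/50479304976 + 248357/209794) - 295692) = sqrt((248357/209794 - 46739*I*sqrt(474)/50479304976) - 295692) = sqrt(-62034159091/209794 - 46739*I*sqrt(474)/50479304976)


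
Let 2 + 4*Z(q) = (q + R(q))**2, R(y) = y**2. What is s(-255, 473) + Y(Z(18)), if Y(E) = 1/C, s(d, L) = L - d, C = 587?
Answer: 427337/587 ≈ 728.00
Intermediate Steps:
Z(q) = -1/2 + (q + q**2)**2/4
Y(E) = 1/587
s(-255, 473) + Y(Z(18)) = (473 - 1*(-255)) + 1/587 = (473 + 255) + 1/587 = 728 + 1/587 = 427337/587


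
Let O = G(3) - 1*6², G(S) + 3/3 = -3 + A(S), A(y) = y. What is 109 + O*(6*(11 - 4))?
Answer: -1445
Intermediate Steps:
G(S) = -4 + S (G(S) = -1 + (-3 + S) = -4 + S)
O = -37 (O = (-4 + 3) - 1*6² = -1 - 1*36 = -1 - 36 = -37)
109 + O*(6*(11 - 4)) = 109 - 222*(11 - 4) = 109 - 222*7 = 109 - 37*42 = 109 - 1554 = -1445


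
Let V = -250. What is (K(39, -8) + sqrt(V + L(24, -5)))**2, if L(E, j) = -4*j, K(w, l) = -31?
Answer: (31 - I*sqrt(230))**2 ≈ 731.0 - 940.28*I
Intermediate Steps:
(K(39, -8) + sqrt(V + L(24, -5)))**2 = (-31 + sqrt(-250 - 4*(-5)))**2 = (-31 + sqrt(-250 + 20))**2 = (-31 + sqrt(-230))**2 = (-31 + I*sqrt(230))**2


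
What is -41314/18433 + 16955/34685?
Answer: -224088915/127869721 ≈ -1.7525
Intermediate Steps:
-41314/18433 + 16955/34685 = -41314*1/18433 + 16955*(1/34685) = -41314/18433 + 3391/6937 = -224088915/127869721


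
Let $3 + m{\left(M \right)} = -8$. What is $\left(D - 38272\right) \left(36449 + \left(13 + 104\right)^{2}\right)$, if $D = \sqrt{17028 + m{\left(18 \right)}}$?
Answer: $-1918881536 + 50138 \sqrt{17017} \approx -1.9123 \cdot 10^{9}$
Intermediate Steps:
$m{\left(M \right)} = -11$ ($m{\left(M \right)} = -3 - 8 = -11$)
$D = \sqrt{17017}$ ($D = \sqrt{17028 - 11} = \sqrt{17017} \approx 130.45$)
$\left(D - 38272\right) \left(36449 + \left(13 + 104\right)^{2}\right) = \left(\sqrt{17017} - 38272\right) \left(36449 + \left(13 + 104\right)^{2}\right) = \left(-38272 + \sqrt{17017}\right) \left(36449 + 117^{2}\right) = \left(-38272 + \sqrt{17017}\right) \left(36449 + 13689\right) = \left(-38272 + \sqrt{17017}\right) 50138 = -1918881536 + 50138 \sqrt{17017}$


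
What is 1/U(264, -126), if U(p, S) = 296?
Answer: 1/296 ≈ 0.0033784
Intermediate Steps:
1/U(264, -126) = 1/296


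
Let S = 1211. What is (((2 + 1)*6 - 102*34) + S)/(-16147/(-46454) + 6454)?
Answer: -104010506/299830263 ≈ -0.34690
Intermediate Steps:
(((2 + 1)*6 - 102*34) + S)/(-16147/(-46454) + 6454) = (((2 + 1)*6 - 102*34) + 1211)/(-16147/(-46454) + 6454) = ((3*6 - 3468) + 1211)/(-16147*(-1/46454) + 6454) = ((18 - 3468) + 1211)/(16147/46454 + 6454) = (-3450 + 1211)/(299830263/46454) = -2239*46454/299830263 = -104010506/299830263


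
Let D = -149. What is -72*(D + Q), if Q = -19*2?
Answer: 13464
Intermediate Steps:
Q = -38
-72*(D + Q) = -72*(-149 - 38) = -72*(-187) = 13464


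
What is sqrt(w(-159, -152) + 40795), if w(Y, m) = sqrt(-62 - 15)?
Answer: sqrt(40795 + I*sqrt(77)) ≈ 201.98 + 0.022*I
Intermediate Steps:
w(Y, m) = I*sqrt(77) (w(Y, m) = sqrt(-77) = I*sqrt(77))
sqrt(w(-159, -152) + 40795) = sqrt(I*sqrt(77) + 40795) = sqrt(40795 + I*sqrt(77))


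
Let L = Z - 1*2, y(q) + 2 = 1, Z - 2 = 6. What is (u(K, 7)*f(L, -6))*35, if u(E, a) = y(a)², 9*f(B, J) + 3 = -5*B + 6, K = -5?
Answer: -105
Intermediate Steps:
Z = 8 (Z = 2 + 6 = 8)
y(q) = -1 (y(q) = -2 + 1 = -1)
L = 6 (L = 8 - 1*2 = 8 - 2 = 6)
f(B, J) = ⅓ - 5*B/9 (f(B, J) = -⅓ + (-5*B + 6)/9 = -⅓ + (6 - 5*B)/9 = -⅓ + (⅔ - 5*B/9) = ⅓ - 5*B/9)
u(E, a) = 1 (u(E, a) = (-1)² = 1)
(u(K, 7)*f(L, -6))*35 = (1*(⅓ - 5/9*6))*35 = (1*(⅓ - 10/3))*35 = (1*(-3))*35 = -3*35 = -105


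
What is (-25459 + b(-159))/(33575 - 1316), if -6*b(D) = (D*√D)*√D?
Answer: -59345/64518 ≈ -0.91982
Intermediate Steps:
b(D) = -D²/6 (b(D) = -D*√D*√D/6 = -D^(3/2)*√D/6 = -D²/6)
(-25459 + b(-159))/(33575 - 1316) = (-25459 - ⅙*(-159)²)/(33575 - 1316) = (-25459 - ⅙*25281)/32259 = (-25459 - 8427/2)*(1/32259) = -59345/2*1/32259 = -59345/64518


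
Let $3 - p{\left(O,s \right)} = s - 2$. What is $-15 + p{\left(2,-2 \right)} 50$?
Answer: $335$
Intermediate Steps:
$p{\left(O,s \right)} = 5 - s$ ($p{\left(O,s \right)} = 3 - \left(s - 2\right) = 3 - \left(-2 + s\right) = 5 - s$)
$-15 + p{\left(2,-2 \right)} 50 = -15 + \left(5 - -2\right) 50 = -15 + \left(5 + 2\right) 50 = -15 + 7 \cdot 50 = -15 + 350 = 335$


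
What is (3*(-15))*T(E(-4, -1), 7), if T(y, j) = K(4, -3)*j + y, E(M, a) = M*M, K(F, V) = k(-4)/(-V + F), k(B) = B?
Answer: -540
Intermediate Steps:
K(F, V) = -4/(F - V) (K(F, V) = -4/(-V + F) = -4/(F - V))
E(M, a) = M²
T(y, j) = y - 4*j/7 (T(y, j) = (-4/(4 - 1*(-3)))*j + y = (-4/(4 + 3))*j + y = (-4/7)*j + y = (-4*⅐)*j + y = -4*j/7 + y = y - 4*j/7)
(3*(-15))*T(E(-4, -1), 7) = (3*(-15))*((-4)² - 4/7*7) = -45*(16 - 4) = -45*12 = -540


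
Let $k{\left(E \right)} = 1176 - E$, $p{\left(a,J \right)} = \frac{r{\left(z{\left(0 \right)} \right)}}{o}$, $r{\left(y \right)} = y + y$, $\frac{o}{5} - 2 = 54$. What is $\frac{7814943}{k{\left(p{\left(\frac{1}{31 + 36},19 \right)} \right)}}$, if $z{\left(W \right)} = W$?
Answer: $\frac{2604981}{392} \approx 6645.4$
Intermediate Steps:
$o = 280$ ($o = 10 + 5 \cdot 54 = 10 + 270 = 280$)
$r{\left(y \right)} = 2 y$
$p{\left(a,J \right)} = 0$ ($p{\left(a,J \right)} = \frac{2 \cdot 0}{280} = 0 \cdot \frac{1}{280} = 0$)
$\frac{7814943}{k{\left(p{\left(\frac{1}{31 + 36},19 \right)} \right)}} = \frac{7814943}{1176 - 0} = \frac{7814943}{1176 + 0} = \frac{7814943}{1176} = 7814943 \cdot \frac{1}{1176} = \frac{2604981}{392}$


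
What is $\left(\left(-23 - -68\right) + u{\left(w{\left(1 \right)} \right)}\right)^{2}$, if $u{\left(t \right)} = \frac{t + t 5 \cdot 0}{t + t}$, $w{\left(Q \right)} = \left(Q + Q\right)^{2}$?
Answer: $\frac{8281}{4} \approx 2070.3$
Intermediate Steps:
$w{\left(Q \right)} = 4 Q^{2}$ ($w{\left(Q \right)} = \left(2 Q\right)^{2} = 4 Q^{2}$)
$u{\left(t \right)} = \frac{1}{2}$ ($u{\left(t \right)} = \frac{t + 5 t 0}{2 t} = \left(t + 0\right) \frac{1}{2 t} = t \frac{1}{2 t} = \frac{1}{2}$)
$\left(\left(-23 - -68\right) + u{\left(w{\left(1 \right)} \right)}\right)^{2} = \left(\left(-23 - -68\right) + \frac{1}{2}\right)^{2} = \left(\left(-23 + 68\right) + \frac{1}{2}\right)^{2} = \left(45 + \frac{1}{2}\right)^{2} = \left(\frac{91}{2}\right)^{2} = \frac{8281}{4}$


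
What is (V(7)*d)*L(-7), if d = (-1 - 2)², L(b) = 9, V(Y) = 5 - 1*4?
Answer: 81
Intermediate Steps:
V(Y) = 1 (V(Y) = 5 - 4 = 1)
d = 9 (d = (-3)² = 9)
(V(7)*d)*L(-7) = (1*9)*9 = 9*9 = 81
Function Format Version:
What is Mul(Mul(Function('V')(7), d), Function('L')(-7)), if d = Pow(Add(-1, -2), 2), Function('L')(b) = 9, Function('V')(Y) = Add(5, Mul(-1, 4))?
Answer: 81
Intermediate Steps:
Function('V')(Y) = 1 (Function('V')(Y) = Add(5, -4) = 1)
d = 9 (d = Pow(-3, 2) = 9)
Mul(Mul(Function('V')(7), d), Function('L')(-7)) = Mul(Mul(1, 9), 9) = Mul(9, 9) = 81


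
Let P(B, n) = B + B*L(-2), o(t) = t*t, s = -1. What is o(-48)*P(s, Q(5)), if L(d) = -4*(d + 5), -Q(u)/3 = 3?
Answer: 25344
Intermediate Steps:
Q(u) = -9 (Q(u) = -3*3 = -9)
o(t) = t**2
L(d) = -20 - 4*d (L(d) = -4*(5 + d) = -20 - 4*d)
P(B, n) = -11*B (P(B, n) = B + B*(-20 - 4*(-2)) = B + B*(-20 + 8) = B + B*(-12) = B - 12*B = -11*B)
o(-48)*P(s, Q(5)) = (-48)**2*(-11*(-1)) = 2304*11 = 25344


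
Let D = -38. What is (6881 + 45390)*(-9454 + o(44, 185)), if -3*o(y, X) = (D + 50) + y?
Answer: -1485437278/3 ≈ -4.9515e+8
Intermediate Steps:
o(y, X) = -4 - y/3 (o(y, X) = -((-38 + 50) + y)/3 = -(12 + y)/3 = -4 - y/3)
(6881 + 45390)*(-9454 + o(44, 185)) = (6881 + 45390)*(-9454 + (-4 - ⅓*44)) = 52271*(-9454 + (-4 - 44/3)) = 52271*(-9454 - 56/3) = 52271*(-28418/3) = -1485437278/3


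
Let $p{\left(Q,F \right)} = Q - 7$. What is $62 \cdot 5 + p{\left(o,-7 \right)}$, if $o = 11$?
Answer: $314$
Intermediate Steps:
$p{\left(Q,F \right)} = -7 + Q$
$62 \cdot 5 + p{\left(o,-7 \right)} = 62 \cdot 5 + \left(-7 + 11\right) = 310 + 4 = 314$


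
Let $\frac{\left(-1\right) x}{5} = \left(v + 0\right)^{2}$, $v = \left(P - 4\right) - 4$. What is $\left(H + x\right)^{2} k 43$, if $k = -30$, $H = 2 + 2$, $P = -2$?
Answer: $-317360640$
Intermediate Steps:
$H = 4$
$v = -10$ ($v = \left(-2 - 4\right) - 4 = -6 - 4 = -10$)
$x = -500$ ($x = - 5 \left(-10 + 0\right)^{2} = - 5 \left(-10\right)^{2} = \left(-5\right) 100 = -500$)
$\left(H + x\right)^{2} k 43 = \left(4 - 500\right)^{2} \left(-30\right) 43 = \left(-496\right)^{2} \left(-30\right) 43 = 246016 \left(-30\right) 43 = \left(-7380480\right) 43 = -317360640$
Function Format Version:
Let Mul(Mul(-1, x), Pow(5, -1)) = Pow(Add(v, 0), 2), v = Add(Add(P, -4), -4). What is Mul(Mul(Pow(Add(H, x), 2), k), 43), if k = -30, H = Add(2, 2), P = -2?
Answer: -317360640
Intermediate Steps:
H = 4
v = -10 (v = Add(Add(-2, -4), -4) = Add(-6, -4) = -10)
x = -500 (x = Mul(-5, Pow(Add(-10, 0), 2)) = Mul(-5, Pow(-10, 2)) = Mul(-5, 100) = -500)
Mul(Mul(Pow(Add(H, x), 2), k), 43) = Mul(Mul(Pow(Add(4, -500), 2), -30), 43) = Mul(Mul(Pow(-496, 2), -30), 43) = Mul(Mul(246016, -30), 43) = Mul(-7380480, 43) = -317360640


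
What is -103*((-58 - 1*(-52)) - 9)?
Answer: 1545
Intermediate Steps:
-103*((-58 - 1*(-52)) - 9) = -103*((-58 + 52) - 9) = -103*(-6 - 9) = -103*(-15) = 1545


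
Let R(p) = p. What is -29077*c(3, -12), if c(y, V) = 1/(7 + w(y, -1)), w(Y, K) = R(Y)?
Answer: -29077/10 ≈ -2907.7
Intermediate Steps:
w(Y, K) = Y
c(y, V) = 1/(7 + y)
-29077*c(3, -12) = -29077/(7 + 3) = -29077/10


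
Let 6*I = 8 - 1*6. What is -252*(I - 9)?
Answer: 2184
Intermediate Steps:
I = ⅓ (I = (8 - 1*6)/6 = (8 - 6)/6 = (⅙)*2 = ⅓ ≈ 0.33333)
-252*(I - 9) = -252*(⅓ - 9) = -252*(-26)/3 = -36*(-182/3) = 2184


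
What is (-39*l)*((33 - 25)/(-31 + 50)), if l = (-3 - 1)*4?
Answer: 4992/19 ≈ 262.74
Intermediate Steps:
l = -16 (l = -4*4 = -16)
(-39*l)*((33 - 25)/(-31 + 50)) = (-39*(-16))*((33 - 25)/(-31 + 50)) = 624*(8/19) = 4992/19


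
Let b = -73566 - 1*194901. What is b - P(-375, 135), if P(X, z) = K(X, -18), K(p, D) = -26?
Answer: -268441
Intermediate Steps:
P(X, z) = -26
b = -268467 (b = -73566 - 194901 = -268467)
b - P(-375, 135) = -268467 - 1*(-26) = -268467 + 26 = -268441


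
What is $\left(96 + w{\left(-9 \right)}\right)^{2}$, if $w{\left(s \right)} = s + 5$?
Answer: $8464$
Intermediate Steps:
$w{\left(s \right)} = 5 + s$
$\left(96 + w{\left(-9 \right)}\right)^{2} = \left(96 + \left(5 - 9\right)\right)^{2} = \left(96 - 4\right)^{2} = 92^{2} = 8464$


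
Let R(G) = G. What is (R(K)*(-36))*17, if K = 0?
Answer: 0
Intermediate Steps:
(R(K)*(-36))*17 = (0*(-36))*17 = 0*17 = 0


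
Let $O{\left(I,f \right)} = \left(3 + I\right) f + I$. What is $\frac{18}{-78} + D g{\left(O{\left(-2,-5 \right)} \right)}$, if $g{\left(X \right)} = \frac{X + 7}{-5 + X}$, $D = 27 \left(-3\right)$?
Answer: $- \frac{3}{13} \approx -0.23077$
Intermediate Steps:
$O{\left(I,f \right)} = I + f \left(3 + I\right)$ ($O{\left(I,f \right)} = f \left(3 + I\right) + I = I + f \left(3 + I\right)$)
$D = -81$
$g{\left(X \right)} = \frac{7 + X}{-5 + X}$
$\frac{18}{-78} + D g{\left(O{\left(-2,-5 \right)} \right)} = \frac{18}{-78} - 81 \frac{7 - 7}{-5 - 7} = 18 \left(- \frac{1}{78}\right) - 81 \frac{7 - 7}{-5 - 7} = - \frac{3}{13} - 81 \frac{7 - 7}{-5 - 7} = - \frac{3}{13} - 81 \frac{1}{-12} \cdot 0 = - \frac{3}{13} - 81 \left(\left(- \frac{1}{12}\right) 0\right) = - \frac{3}{13} - 0 = - \frac{3}{13} + 0 = - \frac{3}{13}$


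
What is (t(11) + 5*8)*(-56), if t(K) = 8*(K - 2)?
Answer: -6272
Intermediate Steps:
t(K) = -16 + 8*K (t(K) = 8*(-2 + K) = -16 + 8*K)
(t(11) + 5*8)*(-56) = ((-16 + 8*11) + 5*8)*(-56) = ((-16 + 88) + 40)*(-56) = (72 + 40)*(-56) = 112*(-56) = -6272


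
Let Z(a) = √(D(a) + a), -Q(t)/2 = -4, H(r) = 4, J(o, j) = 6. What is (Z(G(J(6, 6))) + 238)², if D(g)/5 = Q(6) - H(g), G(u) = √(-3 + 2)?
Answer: (238 + √(20 + I))² ≈ 58793.0 + 54.2*I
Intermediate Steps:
G(u) = I (G(u) = √(-1) = I)
Q(t) = 8 (Q(t) = -2*(-4) = 8)
D(g) = 20 (D(g) = 5*(8 - 1*4) = 5*(8 - 4) = 5*4 = 20)
Z(a) = √(20 + a)
(Z(G(J(6, 6))) + 238)² = (√(20 + I) + 238)² = (238 + √(20 + I))²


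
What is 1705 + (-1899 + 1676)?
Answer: 1482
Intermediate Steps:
1705 + (-1899 + 1676) = 1705 - 223 = 1482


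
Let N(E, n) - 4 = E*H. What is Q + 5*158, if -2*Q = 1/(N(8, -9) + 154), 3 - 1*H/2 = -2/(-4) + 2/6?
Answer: 913237/1156 ≈ 790.00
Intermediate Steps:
H = 13/3 (H = 6 - 2*(-2/(-4) + 2/6) = 6 - 2*(-2*(-1/4) + 2*(1/6)) = 6 - 2*(1/2 + 1/3) = 6 - 2*5/6 = 6 - 5/3 = 13/3 ≈ 4.3333)
N(E, n) = 4 + 13*E/3 (N(E, n) = 4 + E*(13/3) = 4 + 13*E/3)
Q = -3/1156 (Q = -1/(2*((4 + (13/3)*8) + 154)) = -1/(2*((4 + 104/3) + 154)) = -1/(2*(116/3 + 154)) = -1/(2*578/3) = -1/2*3/578 = -3/1156 ≈ -0.0025952)
Q + 5*158 = -3/1156 + 5*158 = -3/1156 + 790 = 913237/1156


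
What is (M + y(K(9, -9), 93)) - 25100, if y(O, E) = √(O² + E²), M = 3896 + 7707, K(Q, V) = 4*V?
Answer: -13497 + 3*√1105 ≈ -13397.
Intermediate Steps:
M = 11603
y(O, E) = √(E² + O²)
(M + y(K(9, -9), 93)) - 25100 = (11603 + √(93² + (4*(-9))²)) - 25100 = (11603 + √(8649 + (-36)²)) - 25100 = (11603 + √(8649 + 1296)) - 25100 = (11603 + √9945) - 25100 = (11603 + 3*√1105) - 25100 = -13497 + 3*√1105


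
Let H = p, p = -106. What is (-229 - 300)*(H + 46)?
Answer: 31740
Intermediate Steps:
H = -106
(-229 - 300)*(H + 46) = (-229 - 300)*(-106 + 46) = -529*(-60) = 31740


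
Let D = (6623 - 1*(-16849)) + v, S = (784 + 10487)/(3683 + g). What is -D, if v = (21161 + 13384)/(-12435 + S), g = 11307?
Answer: -1458137891446/62129793 ≈ -23469.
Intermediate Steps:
S = 11271/14990 (S = (784 + 10487)/(3683 + 11307) = 11271/14990 ≈ 0.75190)
v = -172609850/62129793 (v = (21161 + 13384)/(-12435 + 11271/14990) = 34545/(-186389379/14990) = 34545*(-14990/186389379) = -172609850/62129793 ≈ -2.7782)
D = 1458137891446/62129793 (D = (6623 - 1*(-16849)) - 172609850/62129793 = (6623 + 16849) - 172609850/62129793 = 23472 - 172609850/62129793 = 1458137891446/62129793 ≈ 23469.)
-D = -1*1458137891446/62129793 = -1458137891446/62129793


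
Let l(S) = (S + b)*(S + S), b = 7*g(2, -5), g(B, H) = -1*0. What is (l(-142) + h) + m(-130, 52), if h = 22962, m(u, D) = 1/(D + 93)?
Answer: 9177051/145 ≈ 63290.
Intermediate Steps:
m(u, D) = 1/(93 + D)
g(B, H) = 0
b = 0 (b = 7*0 = 0)
l(S) = 2*S² (l(S) = (S + 0)*(S + S) = S*(2*S) = 2*S²)
(l(-142) + h) + m(-130, 52) = (2*(-142)² + 22962) + 1/(93 + 52) = (2*20164 + 22962) + 1/145 = (40328 + 22962) + 1/145 = 63290 + 1/145 = 9177051/145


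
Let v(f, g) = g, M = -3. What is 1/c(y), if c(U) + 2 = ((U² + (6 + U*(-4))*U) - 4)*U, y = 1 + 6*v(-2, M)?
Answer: 1/16539 ≈ 6.0463e-5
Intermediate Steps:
y = -17 (y = 1 + 6*(-3) = 1 - 18 = -17)
c(U) = -2 + U*(-4 + U² + U*(6 - 4*U)) (c(U) = -2 + ((U² + (6 + U*(-4))*U) - 4)*U = -2 + ((U² + (6 - 4*U)*U) - 4)*U = -2 + ((U² + U*(6 - 4*U)) - 4)*U = -2 + (-4 + U² + U*(6 - 4*U))*U = -2 + U*(-4 + U² + U*(6 - 4*U)))
1/c(y) = 1/(-2 - 4*(-17) - 3*(-17)³ + 6*(-17)²) = 1/(-2 + 68 - 3*(-4913) + 6*289) = 1/(-2 + 68 + 14739 + 1734) = 1/16539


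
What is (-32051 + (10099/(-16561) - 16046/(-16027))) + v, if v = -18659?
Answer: -13459503903237/265423147 ≈ -50710.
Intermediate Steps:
(-32051 + (10099/(-16561) - 16046/(-16027))) + v = (-32051 + (10099/(-16561) - 16046/(-16027))) - 18659 = (-32051 + (10099*(-1/16561) - 16046*(-1/16027))) - 18659 = (-32051 + (-10099/16561 + 16046/16027)) - 18659 = (-32051 + 103881133/265423147) - 18659 = -8506973403364/265423147 - 18659 = -13459503903237/265423147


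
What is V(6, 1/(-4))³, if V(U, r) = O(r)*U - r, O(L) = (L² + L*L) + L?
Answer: -⅛ ≈ -0.12500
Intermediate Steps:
O(L) = L + 2*L² (O(L) = (L² + L²) + L = 2*L² + L = L + 2*L²)
V(U, r) = -r + U*r*(1 + 2*r) (V(U, r) = (r*(1 + 2*r))*U - r = U*r*(1 + 2*r) - r = -r + U*r*(1 + 2*r))
V(6, 1/(-4))³ = ((-1 + 6*(1 + 2/(-4)))/(-4))³ = (-(-1 + 6*(1 + 2*(-¼)))/4)³ = (-(-1 + 6*(1 - ½))/4)³ = (-(-1 + 6*(½))/4)³ = (-(-1 + 3)/4)³ = (-¼*2)³ = (-½)³ = -⅛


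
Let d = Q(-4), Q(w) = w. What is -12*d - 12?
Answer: 36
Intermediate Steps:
d = -4
-12*d - 12 = -12*(-4) - 12 = 48 - 12 = 36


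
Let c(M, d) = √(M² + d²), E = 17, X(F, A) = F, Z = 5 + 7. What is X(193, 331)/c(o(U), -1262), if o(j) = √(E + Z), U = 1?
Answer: 193*√1592673/1592673 ≈ 0.15293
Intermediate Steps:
Z = 12
o(j) = √29 (o(j) = √(17 + 12) = √29)
X(193, 331)/c(o(U), -1262) = 193/(√((√29)² + (-1262)²)) = 193/(√(29 + 1592644)) = 193/(√1592673) = 193*(√1592673/1592673) = 193*√1592673/1592673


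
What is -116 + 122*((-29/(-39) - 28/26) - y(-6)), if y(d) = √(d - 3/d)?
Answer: -470/3 - 61*I*√22 ≈ -156.67 - 286.12*I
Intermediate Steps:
-116 + 122*((-29/(-39) - 28/26) - y(-6)) = -116 + 122*((-29/(-39) - 28/26) - √(-6 - 3/(-6))) = -116 + 122*((-29*(-1/39) - 28*1/26) - √(-6 - 3*(-⅙))) = -116 + 122*((29/39 - 14/13) - √(-6 + ½)) = -116 + 122*(-⅓ - √(-11/2)) = -116 + 122*(-⅓ - I*√22/2) = -116 + (-122/3 - 61*I*√22) = -470/3 - 61*I*√22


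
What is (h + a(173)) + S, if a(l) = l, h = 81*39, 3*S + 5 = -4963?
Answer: 1676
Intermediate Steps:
S = -1656 (S = -5/3 + (1/3)*(-4963) = -5/3 - 4963/3 = -1656)
h = 3159
(h + a(173)) + S = (3159 + 173) - 1656 = 3332 - 1656 = 1676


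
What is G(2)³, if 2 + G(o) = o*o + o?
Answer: 64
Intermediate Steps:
G(o) = -2 + o + o² (G(o) = -2 + (o*o + o) = -2 + (o² + o) = -2 + (o + o²) = -2 + o + o²)
G(2)³ = (-2 + 2 + 2²)³ = (-2 + 2 + 4)³ = 4³ = 64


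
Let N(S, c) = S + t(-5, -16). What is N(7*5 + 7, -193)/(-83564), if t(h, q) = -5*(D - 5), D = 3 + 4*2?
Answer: -3/20891 ≈ -0.00014360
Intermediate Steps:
D = 11 (D = 3 + 8 = 11)
t(h, q) = -30 (t(h, q) = -5*(11 - 5) = -5*6 = -30)
N(S, c) = -30 + S (N(S, c) = S - 30 = -30 + S)
N(7*5 + 7, -193)/(-83564) = (-30 + (7*5 + 7))/(-83564) = (-30 + (35 + 7))*(-1/83564) = (-30 + 42)*(-1/83564) = 12*(-1/83564) = -3/20891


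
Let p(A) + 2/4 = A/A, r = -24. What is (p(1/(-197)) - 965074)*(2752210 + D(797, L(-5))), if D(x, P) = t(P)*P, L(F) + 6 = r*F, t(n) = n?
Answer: -2668627032641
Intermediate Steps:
L(F) = -6 - 24*F
D(x, P) = P**2 (D(x, P) = P*P = P**2)
p(A) = 1/2 (p(A) = -1/2 + A/A = -1/2 + 1 = 1/2)
(p(1/(-197)) - 965074)*(2752210 + D(797, L(-5))) = (1/2 - 965074)*(2752210 + (-6 - 24*(-5))**2) = -1930147*(2752210 + (-6 + 120)**2)/2 = -1930147*(2752210 + 114**2)/2 = -1930147*(2752210 + 12996)/2 = -1930147/2*2765206 = -2668627032641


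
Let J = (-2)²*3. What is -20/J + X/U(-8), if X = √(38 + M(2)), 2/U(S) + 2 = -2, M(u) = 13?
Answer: -5/3 - 2*√51 ≈ -15.950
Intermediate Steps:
U(S) = -½ (U(S) = 2/(-2 - 2) = 2/(-4) = 2*(-¼) = -½)
X = √51 (X = √(38 + 13) = √51 ≈ 7.1414)
J = 12 (J = 4*3 = 12)
-20/J + X/U(-8) = -20/12 + √51/(-½) = -20*1/12 + √51*(-2) = -5/3 - 2*√51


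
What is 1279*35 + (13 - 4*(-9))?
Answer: 44814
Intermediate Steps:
1279*35 + (13 - 4*(-9)) = 44765 + (13 + 36) = 44765 + 49 = 44814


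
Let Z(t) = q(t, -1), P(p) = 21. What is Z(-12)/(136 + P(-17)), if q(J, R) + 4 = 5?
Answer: 1/157 ≈ 0.0063694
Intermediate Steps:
q(J, R) = 1 (q(J, R) = -4 + 5 = 1)
Z(t) = 1
Z(-12)/(136 + P(-17)) = 1/(136 + 21) = 1/157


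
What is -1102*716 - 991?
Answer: -790023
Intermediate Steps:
-1102*716 - 991 = -789032 - 991 = -790023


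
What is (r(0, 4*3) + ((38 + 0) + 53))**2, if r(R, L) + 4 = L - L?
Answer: 7569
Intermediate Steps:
r(R, L) = -4 (r(R, L) = -4 + (L - L) = -4 + 0 = -4)
(r(0, 4*3) + ((38 + 0) + 53))**2 = (-4 + ((38 + 0) + 53))**2 = (-4 + (38 + 53))**2 = (-4 + 91)**2 = 87**2 = 7569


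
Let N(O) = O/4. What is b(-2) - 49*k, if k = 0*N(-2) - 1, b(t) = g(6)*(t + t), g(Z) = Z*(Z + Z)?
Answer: -239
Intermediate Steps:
g(Z) = 2*Z² (g(Z) = Z*(2*Z) = 2*Z²)
b(t) = 144*t (b(t) = (2*6²)*(t + t) = (2*36)*(2*t) = 72*(2*t) = 144*t)
N(O) = O/4 (N(O) = O*(¼) = O/4)
k = -1 (k = 0*((¼)*(-2)) - 1 = 0*(-½) - 1 = 0 - 1 = -1)
b(-2) - 49*k = 144*(-2) - 49*(-1) = -288 + 49 = -239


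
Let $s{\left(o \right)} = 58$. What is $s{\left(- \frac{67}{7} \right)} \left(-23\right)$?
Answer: $-1334$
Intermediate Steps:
$s{\left(- \frac{67}{7} \right)} \left(-23\right) = 58 \left(-23\right) = -1334$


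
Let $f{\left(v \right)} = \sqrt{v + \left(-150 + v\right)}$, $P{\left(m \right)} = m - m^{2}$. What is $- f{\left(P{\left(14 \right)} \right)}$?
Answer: $- i \sqrt{514} \approx - 22.672 i$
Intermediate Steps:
$f{\left(v \right)} = \sqrt{-150 + 2 v}$
$- f{\left(P{\left(14 \right)} \right)} = - \sqrt{-150 + 2 \cdot 14 \left(1 - 14\right)} = - \sqrt{-150 + 2 \cdot 14 \left(-13\right)} = - \sqrt{-150 + 2 \left(-182\right)} = - \sqrt{-150 - 364} = - \sqrt{-514} = - i \sqrt{514}$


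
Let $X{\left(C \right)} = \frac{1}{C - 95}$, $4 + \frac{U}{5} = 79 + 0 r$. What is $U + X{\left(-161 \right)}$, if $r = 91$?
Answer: $\frac{95999}{256} \approx 375.0$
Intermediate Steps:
$U = 375$ ($U = -20 + 5 \left(79 + 0 \cdot 91\right) = -20 + 5 \left(79 + 0\right) = -20 + 5 \cdot 79 = -20 + 395 = 375$)
$X{\left(C \right)} = \frac{1}{-95 + C}$
$U + X{\left(-161 \right)} = 375 + \frac{1}{-95 - 161} = 375 + \frac{1}{-256} = 375 - \frac{1}{256} = \frac{95999}{256}$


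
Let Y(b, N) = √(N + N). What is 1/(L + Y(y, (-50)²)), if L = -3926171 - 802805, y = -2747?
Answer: -591122/2795401750447 - 25*√2/11181607001788 ≈ -2.1147e-7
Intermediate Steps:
Y(b, N) = √2*√N (Y(b, N) = √(2*N) = √2*√N)
L = -4728976
1/(L + Y(y, (-50)²)) = 1/(-4728976 + √2*√((-50)²)) = 1/(-4728976 + √2*√2500) = 1/(-4728976 + √2*50) = 1/(-4728976 + 50*√2)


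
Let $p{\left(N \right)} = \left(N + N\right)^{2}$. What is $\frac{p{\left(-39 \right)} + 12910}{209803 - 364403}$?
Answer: $- \frac{9497}{77300} \approx -0.12286$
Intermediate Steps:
$p{\left(N \right)} = 4 N^{2}$ ($p{\left(N \right)} = \left(2 N\right)^{2} = 4 N^{2}$)
$\frac{p{\left(-39 \right)} + 12910}{209803 - 364403} = \frac{4 \left(-39\right)^{2} + 12910}{209803 - 364403} = \frac{4 \cdot 1521 + 12910}{-154600} = \left(6084 + 12910\right) \left(- \frac{1}{154600}\right) = 18994 \left(- \frac{1}{154600}\right) = - \frac{9497}{77300}$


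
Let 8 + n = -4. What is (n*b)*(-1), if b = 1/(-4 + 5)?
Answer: 12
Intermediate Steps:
b = 1 (b = 1/1 = 1)
n = -12 (n = -8 - 4 = -12)
(n*b)*(-1) = -12*1*(-1) = -12*(-1) = 12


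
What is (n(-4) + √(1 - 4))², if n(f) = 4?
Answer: (4 + I*√3)² ≈ 13.0 + 13.856*I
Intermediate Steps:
(n(-4) + √(1 - 4))² = (4 + √(1 - 4))² = (4 + √(-3))² = (4 + I*√3)²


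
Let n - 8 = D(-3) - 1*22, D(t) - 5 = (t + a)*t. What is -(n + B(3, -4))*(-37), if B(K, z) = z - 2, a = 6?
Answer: -888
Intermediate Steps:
D(t) = 5 + t*(6 + t) (D(t) = 5 + (t + 6)*t = 5 + (6 + t)*t = 5 + t*(6 + t))
B(K, z) = -2 + z
n = -18 (n = 8 + ((5 + (-3)² + 6*(-3)) - 1*22) = 8 + ((5 + 9 - 18) - 22) = 8 + (-4 - 22) = 8 - 26 = -18)
-(n + B(3, -4))*(-37) = -(-18 + (-2 - 4))*(-37) = -(-18 - 6)*(-37) = -(-24)*(-37) = -1*888 = -888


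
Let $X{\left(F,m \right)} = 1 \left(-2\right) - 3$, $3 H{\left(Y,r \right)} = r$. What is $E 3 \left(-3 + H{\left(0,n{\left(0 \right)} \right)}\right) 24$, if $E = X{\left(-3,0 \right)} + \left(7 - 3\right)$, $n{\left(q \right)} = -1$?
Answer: $240$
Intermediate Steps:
$H{\left(Y,r \right)} = \frac{r}{3}$
$X{\left(F,m \right)} = -5$ ($X{\left(F,m \right)} = -2 - 3 = -5$)
$E = -1$ ($E = -5 + \left(7 - 3\right) = -5 + 4 = -1$)
$E 3 \left(-3 + H{\left(0,n{\left(0 \right)} \right)}\right) 24 = - 3 \left(-3 + \frac{1}{3} \left(-1\right)\right) 24 = - 3 \left(-3 - \frac{1}{3}\right) 24 = - \frac{3 \left(-10\right)}{3} \cdot 24 = \left(-1\right) \left(-10\right) 24 = 10 \cdot 24 = 240$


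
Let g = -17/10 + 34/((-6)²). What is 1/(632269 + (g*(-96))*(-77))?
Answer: 15/9400259 ≈ 1.5957e-6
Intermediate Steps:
g = -34/45 (g = -17*⅒ + 34/36 = -17/10 + 34*(1/36) = -17/10 + 17/18 = -34/45 ≈ -0.75556)
1/(632269 + (g*(-96))*(-77)) = 1/(632269 - 34/45*(-96)*(-77)) = 1/(632269 + (1088/15)*(-77)) = 1/(632269 - 83776/15) = 1/(9400259/15) = 15/9400259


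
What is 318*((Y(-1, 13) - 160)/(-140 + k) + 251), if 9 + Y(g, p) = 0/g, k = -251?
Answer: 31262580/391 ≈ 79956.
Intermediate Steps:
Y(g, p) = -9 (Y(g, p) = -9 + 0/g = -9 + 0 = -9)
318*((Y(-1, 13) - 160)/(-140 + k) + 251) = 318*((-9 - 160)/(-140 - 251) + 251) = 318*(-169/(-391) + 251) = 318*(-169*(-1/391) + 251) = 318*(169/391 + 251) = 318*(98310/391) = 31262580/391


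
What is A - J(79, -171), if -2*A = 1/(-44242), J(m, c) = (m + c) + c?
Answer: 23271293/88484 ≈ 263.00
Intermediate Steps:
J(m, c) = m + 2*c (J(m, c) = (c + m) + c = m + 2*c)
A = 1/88484 (A = -½/(-44242) = -½*(-1/44242) = 1/88484 ≈ 1.1301e-5)
A - J(79, -171) = 1/88484 - (79 + 2*(-171)) = 1/88484 - (79 - 342) = 1/88484 - 1*(-263) = 1/88484 + 263 = 23271293/88484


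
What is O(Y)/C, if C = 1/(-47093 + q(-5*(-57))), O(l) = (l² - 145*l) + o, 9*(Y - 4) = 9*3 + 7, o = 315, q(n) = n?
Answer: 2852245480/81 ≈ 3.5213e+7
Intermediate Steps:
Y = 70/9 (Y = 4 + (9*3 + 7)/9 = 4 + (27 + 7)/9 = 4 + (⅑)*34 = 4 + 34/9 = 70/9 ≈ 7.7778)
O(l) = 315 + l² - 145*l (O(l) = (l² - 145*l) + 315 = 315 + l² - 145*l)
C = -1/46808 (C = 1/(-47093 - 5*(-57)) = 1/(-47093 + 285) = 1/(-46808) = -1/46808 ≈ -2.1364e-5)
O(Y)/C = (315 + (70/9)² - 145*70/9)/(-1/46808) = (315 + 4900/81 - 10150/9)*(-46808) = -60935/81*(-46808) = 2852245480/81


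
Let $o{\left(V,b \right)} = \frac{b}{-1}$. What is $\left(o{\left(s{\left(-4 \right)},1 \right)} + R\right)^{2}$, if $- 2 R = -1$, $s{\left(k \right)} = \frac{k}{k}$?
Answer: $\frac{1}{4} \approx 0.25$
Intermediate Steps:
$s{\left(k \right)} = 1$
$R = \frac{1}{2}$ ($R = \left(- \frac{1}{2}\right) \left(-1\right) = \frac{1}{2} \approx 0.5$)
$o{\left(V,b \right)} = - b$ ($o{\left(V,b \right)} = b \left(-1\right) = - b$)
$\left(o{\left(s{\left(-4 \right)},1 \right)} + R\right)^{2} = \left(\left(-1\right) 1 + \frac{1}{2}\right)^{2} = \left(-1 + \frac{1}{2}\right)^{2} = \left(- \frac{1}{2}\right)^{2} = \frac{1}{4}$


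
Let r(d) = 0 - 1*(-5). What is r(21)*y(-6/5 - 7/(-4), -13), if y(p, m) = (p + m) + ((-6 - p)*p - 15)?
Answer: -12421/80 ≈ -155.26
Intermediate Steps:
y(p, m) = -15 + m + p + p*(-6 - p) (y(p, m) = (m + p) + (p*(-6 - p) - 15) = (m + p) + (-15 + p*(-6 - p)) = -15 + m + p + p*(-6 - p))
r(d) = 5 (r(d) = 0 + 5 = 5)
r(21)*y(-6/5 - 7/(-4), -13) = 5*(-15 - 13 - (-6/5 - 7/(-4))² - 5*(-6/5 - 7/(-4))) = 5*(-15 - 13 - (-6*⅕ - 7*(-¼))² - 5*(-6*⅕ - 7*(-¼))) = 5*(-15 - 13 - (-6/5 + 7/4)² - 5*(-6/5 + 7/4)) = 5*(-15 - 13 - (11/20)² - 5*11/20) = 5*(-15 - 13 - 1*121/400 - 11/4) = 5*(-15 - 13 - 121/400 - 11/4) = 5*(-12421/400) = -12421/80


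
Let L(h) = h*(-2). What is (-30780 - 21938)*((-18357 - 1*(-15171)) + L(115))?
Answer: 180084688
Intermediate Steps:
L(h) = -2*h
(-30780 - 21938)*((-18357 - 1*(-15171)) + L(115)) = (-30780 - 21938)*((-18357 - 1*(-15171)) - 2*115) = -52718*((-18357 + 15171) - 230) = -52718*(-3186 - 230) = -52718*(-3416) = 180084688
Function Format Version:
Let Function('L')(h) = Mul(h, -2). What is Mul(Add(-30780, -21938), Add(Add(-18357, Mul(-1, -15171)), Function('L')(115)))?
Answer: 180084688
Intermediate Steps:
Function('L')(h) = Mul(-2, h)
Mul(Add(-30780, -21938), Add(Add(-18357, Mul(-1, -15171)), Function('L')(115))) = Mul(Add(-30780, -21938), Add(Add(-18357, Mul(-1, -15171)), Mul(-2, 115))) = Mul(-52718, Add(Add(-18357, 15171), -230)) = Mul(-52718, Add(-3186, -230)) = Mul(-52718, -3416) = 180084688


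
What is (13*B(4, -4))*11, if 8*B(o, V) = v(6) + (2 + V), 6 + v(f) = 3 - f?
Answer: -1573/8 ≈ -196.63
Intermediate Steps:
v(f) = -3 - f (v(f) = -6 + (3 - f) = -3 - f)
B(o, V) = -7/8 + V/8 (B(o, V) = ((-3 - 1*6) + (2 + V))/8 = ((-3 - 6) + (2 + V))/8 = (-9 + (2 + V))/8 = (-7 + V)/8 = -7/8 + V/8)
(13*B(4, -4))*11 = (13*(-7/8 + (⅛)*(-4)))*11 = (13*(-7/8 - ½))*11 = (13*(-11/8))*11 = -143/8*11 = -1573/8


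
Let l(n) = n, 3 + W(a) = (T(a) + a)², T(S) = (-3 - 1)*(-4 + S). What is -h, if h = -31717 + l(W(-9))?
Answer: 29871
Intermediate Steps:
T(S) = 16 - 4*S (T(S) = -4*(-4 + S) = 16 - 4*S)
W(a) = -3 + (16 - 3*a)² (W(a) = -3 + ((16 - 4*a) + a)² = -3 + (16 - 3*a)²)
h = -29871 (h = -31717 + (-3 + (-16 + 3*(-9))²) = -31717 + (-3 + (-16 - 27)²) = -31717 + (-3 + (-43)²) = -31717 + (-3 + 1849) = -31717 + 1846 = -29871)
-h = -1*(-29871) = 29871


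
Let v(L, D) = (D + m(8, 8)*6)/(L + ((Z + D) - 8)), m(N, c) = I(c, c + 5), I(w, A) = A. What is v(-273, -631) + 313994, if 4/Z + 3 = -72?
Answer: 3068355293/9772 ≈ 3.1399e+5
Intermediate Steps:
m(N, c) = 5 + c (m(N, c) = c + 5 = 5 + c)
Z = -4/75 (Z = 4/(-3 - 72) = 4/(-75) = 4*(-1/75) = -4/75 ≈ -0.053333)
v(L, D) = (78 + D)/(-604/75 + D + L) (v(L, D) = (D + (5 + 8)*6)/(L + ((-4/75 + D) - 8)) = (D + 13*6)/(L + (-604/75 + D)) = (D + 78)/(-604/75 + D + L) = (78 + D)/(-604/75 + D + L))
v(-273, -631) + 313994 = 75*(78 - 631)/(-604 + 75*(-631) + 75*(-273)) + 313994 = 75*(-553)/(-604 - 47325 - 20475) + 313994 = 75*(-553)/(-68404) + 313994 = 75*(-1/68404)*(-553) + 313994 = 5925/9772 + 313994 = 3068355293/9772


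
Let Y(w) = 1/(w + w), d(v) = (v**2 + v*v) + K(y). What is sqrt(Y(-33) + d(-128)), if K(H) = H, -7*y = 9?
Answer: sqrt(6993855330)/462 ≈ 181.02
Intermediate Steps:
y = -9/7 (y = -1/7*9 = -9/7 ≈ -1.2857)
d(v) = -9/7 + 2*v**2 (d(v) = (v**2 + v*v) - 9/7 = (v**2 + v**2) - 9/7 = 2*v**2 - 9/7 = -9/7 + 2*v**2)
Y(w) = 1/(2*w)
sqrt(Y(-33) + d(-128)) = sqrt((1/2)/(-33) + (-9/7 + 2*(-128)**2)) = sqrt((1/2)*(-1/33) + (-9/7 + 2*16384)) = sqrt(-1/66 + (-9/7 + 32768)) = sqrt(-1/66 + 229367/7) = sqrt(15138215/462) = sqrt(6993855330)/462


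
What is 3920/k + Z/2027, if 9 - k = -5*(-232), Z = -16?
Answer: -7964256/2333077 ≈ -3.4136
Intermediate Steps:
k = -1151 (k = 9 - (-1)*5*(-232) = 9 - (-1)*(-1160) = 9 - 1*1160 = 9 - 1160 = -1151)
3920/k + Z/2027 = 3920/(-1151) - 16/2027 = 3920*(-1/1151) - 16*1/2027 = -3920/1151 - 16/2027 = -7964256/2333077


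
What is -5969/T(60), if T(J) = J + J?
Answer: -5969/120 ≈ -49.742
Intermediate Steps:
T(J) = 2*J
-5969/T(60) = -5969/(2*60) = -5969/120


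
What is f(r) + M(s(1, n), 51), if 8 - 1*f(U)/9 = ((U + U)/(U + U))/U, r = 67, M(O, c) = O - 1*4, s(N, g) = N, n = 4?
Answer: 4614/67 ≈ 68.866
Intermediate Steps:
M(O, c) = -4 + O (M(O, c) = O - 4 = -4 + O)
f(U) = 72 - 9/U (f(U) = 72 - 9*(U + U)/(U + U)/U = 72 - 9*(2*U)/((2*U))/U = 72 - 9*(2*U)*(1/(2*U))/U = 72 - 9/U)
f(r) + M(s(1, n), 51) = (72 - 9/67) + (-4 + 1) = (72 - 9*1/67) - 3 = (72 - 9/67) - 3 = 4815/67 - 3 = 4614/67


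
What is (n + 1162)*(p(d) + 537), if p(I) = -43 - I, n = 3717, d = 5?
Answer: 2385831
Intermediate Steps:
(n + 1162)*(p(d) + 537) = (3717 + 1162)*((-43 - 1*5) + 537) = 4879*((-43 - 5) + 537) = 4879*(-48 + 537) = 4879*489 = 2385831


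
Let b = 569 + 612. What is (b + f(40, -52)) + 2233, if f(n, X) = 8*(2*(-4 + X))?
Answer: 2518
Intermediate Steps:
b = 1181
f(n, X) = -64 + 16*X (f(n, X) = 8*(-8 + 2*X) = -64 + 16*X)
(b + f(40, -52)) + 2233 = (1181 + (-64 + 16*(-52))) + 2233 = (1181 + (-64 - 832)) + 2233 = (1181 - 896) + 2233 = 285 + 2233 = 2518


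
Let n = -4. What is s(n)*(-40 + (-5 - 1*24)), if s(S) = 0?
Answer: 0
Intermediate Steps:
s(n)*(-40 + (-5 - 1*24)) = 0*(-40 + (-5 - 1*24)) = 0*(-40 + (-5 - 24)) = 0*(-40 - 29) = 0*(-69) = 0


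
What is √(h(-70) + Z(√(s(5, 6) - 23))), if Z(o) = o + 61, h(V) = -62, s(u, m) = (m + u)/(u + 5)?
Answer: √(-100 + 10*I*√2190)/10 ≈ 1.3758 + 1.7008*I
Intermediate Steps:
s(u, m) = (m + u)/(5 + u)
Z(o) = 61 + o
√(h(-70) + Z(√(s(5, 6) - 23))) = √(-62 + (61 + √((6 + 5)/(5 + 5) - 23))) = √(-62 + (61 + √(11/10 - 23))) = √(-62 + (61 + √(-219/10))) = √(-62 + (61 + I*√2190/10)) = √(-1 + I*√2190/10)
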